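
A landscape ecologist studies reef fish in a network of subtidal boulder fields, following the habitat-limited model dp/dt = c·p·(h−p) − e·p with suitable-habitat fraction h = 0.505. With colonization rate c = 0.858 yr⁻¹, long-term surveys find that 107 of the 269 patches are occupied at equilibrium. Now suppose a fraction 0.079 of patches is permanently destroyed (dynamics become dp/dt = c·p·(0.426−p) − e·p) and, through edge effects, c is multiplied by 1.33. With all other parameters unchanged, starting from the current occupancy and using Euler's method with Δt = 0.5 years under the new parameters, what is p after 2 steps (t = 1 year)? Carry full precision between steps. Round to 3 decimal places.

0.377

Observed p* = 107/269 = 0.39777.
Balance c(h−p*) = e gives e = 0.858×(0.505 − 0.39777) = 0.09200.
Starting from p₀ = 0.39777; update p ← p + (dp/dt)·Δt with the new parameters.
t = 0.5: p = 0.39777 + (-0.01189) = 0.38588
t = 1: p = 0.38588 + (-0.00892) = 0.37696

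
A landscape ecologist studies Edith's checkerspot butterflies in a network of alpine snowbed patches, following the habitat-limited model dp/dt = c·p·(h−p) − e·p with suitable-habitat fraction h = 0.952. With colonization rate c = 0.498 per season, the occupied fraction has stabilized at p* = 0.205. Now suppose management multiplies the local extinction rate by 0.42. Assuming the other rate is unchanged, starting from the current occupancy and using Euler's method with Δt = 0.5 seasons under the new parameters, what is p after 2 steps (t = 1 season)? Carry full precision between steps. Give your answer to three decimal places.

0.250

Balance c(h−p*) = e gives e = 0.498×(0.952 − 0.20500) = 0.37201.
Starting from p₀ = 0.20500; update p ← p + (dp/dt)·Δt with the new parameters.
t = 0.5: p = 0.20500 + (+0.02212) = 0.22712
t = 1: p = 0.22712 + (+0.02325) = 0.25037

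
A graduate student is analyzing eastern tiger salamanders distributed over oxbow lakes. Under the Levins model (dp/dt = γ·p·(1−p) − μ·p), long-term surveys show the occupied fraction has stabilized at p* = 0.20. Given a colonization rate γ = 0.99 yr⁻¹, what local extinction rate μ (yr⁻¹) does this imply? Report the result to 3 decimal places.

At equilibrium γ(1−p*) = μ.
μ = 0.99 × (1 − 0.20) = 0.99 × 0.8000 = 0.7920.

0.792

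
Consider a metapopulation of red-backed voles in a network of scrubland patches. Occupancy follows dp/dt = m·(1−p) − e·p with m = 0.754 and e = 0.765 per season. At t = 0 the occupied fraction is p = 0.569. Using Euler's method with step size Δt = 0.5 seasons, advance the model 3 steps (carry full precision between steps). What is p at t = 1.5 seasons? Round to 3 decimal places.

0.497

Update rule: p ← p + [m·(1−p) − e·p]·Δt with Δt = 0.5.
t = 0.5: p = 0.56900 + (-0.05516) = 0.51384
t = 1: p = 0.51384 + (-0.01326) = 0.50058
t = 1.5: p = 0.50058 + (-0.00319) = 0.49739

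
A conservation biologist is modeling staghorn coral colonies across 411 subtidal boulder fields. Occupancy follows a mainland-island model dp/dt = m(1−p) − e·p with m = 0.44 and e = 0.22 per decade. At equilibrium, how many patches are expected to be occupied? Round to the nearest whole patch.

274

p* = m/(m+e) = 0.44/0.6600 = 0.6667.
Expected occupied patches = N × p* = 411 × 0.6667 = 274.00 ≈ 274.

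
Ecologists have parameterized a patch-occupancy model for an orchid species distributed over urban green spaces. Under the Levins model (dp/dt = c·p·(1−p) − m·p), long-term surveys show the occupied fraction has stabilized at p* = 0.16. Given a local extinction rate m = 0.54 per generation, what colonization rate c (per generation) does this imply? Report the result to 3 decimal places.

0.643

At equilibrium c(1−p*) = m, so c = m/(1−p*).
c = 0.54/(1 − 0.16) = 0.54/0.8400 = 0.6429.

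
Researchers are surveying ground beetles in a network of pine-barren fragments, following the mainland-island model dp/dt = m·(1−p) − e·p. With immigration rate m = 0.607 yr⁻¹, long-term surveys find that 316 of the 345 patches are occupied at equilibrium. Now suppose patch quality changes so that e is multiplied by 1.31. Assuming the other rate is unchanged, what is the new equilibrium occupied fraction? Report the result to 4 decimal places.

Observed p* = 316/345 = 0.91594.
Balance m(1−p*) = e·p* gives e = m(1−p*)/p* = 0.607×0.08406/0.91594 = 0.05571.
New p* = m/(m+e) = 0.60700/(0.60700+0.07298) = 0.89267.

0.8927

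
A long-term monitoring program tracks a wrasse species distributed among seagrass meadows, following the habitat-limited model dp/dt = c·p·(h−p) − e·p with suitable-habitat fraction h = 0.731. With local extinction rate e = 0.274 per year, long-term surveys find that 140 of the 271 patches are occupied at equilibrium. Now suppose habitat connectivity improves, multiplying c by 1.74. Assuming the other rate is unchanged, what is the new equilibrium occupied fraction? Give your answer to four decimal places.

0.6078

Observed p* = 140/271 = 0.51661.
Balance c(h−p*) = e gives c = e/(0.731 − 0.51661) = 0.274/0.21439 = 1.27804.
New p* = 0.731 − e/c = 0.731 − 0.27400/2.22379 = 0.60779.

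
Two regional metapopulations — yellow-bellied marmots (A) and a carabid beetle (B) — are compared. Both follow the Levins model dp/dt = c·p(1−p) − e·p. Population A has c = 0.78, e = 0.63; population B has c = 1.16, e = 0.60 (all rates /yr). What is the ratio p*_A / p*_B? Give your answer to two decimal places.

0.40

A: p*_A = 1 − 0.63/0.78 = 0.1923.
B: p*_B = 1 − 0.60/1.16 = 0.4828.
p*_A / p*_B = 0.1923/0.4828 = 0.3984.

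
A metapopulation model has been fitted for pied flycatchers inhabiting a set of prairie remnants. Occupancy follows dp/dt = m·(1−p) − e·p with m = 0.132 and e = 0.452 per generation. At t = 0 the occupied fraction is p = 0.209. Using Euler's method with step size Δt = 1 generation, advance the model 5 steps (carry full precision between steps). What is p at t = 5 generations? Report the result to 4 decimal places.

Update rule: p ← p + [m·(1−p) − e·p]·Δt with Δt = 1.
t = 1: p = 0.20900 + (+0.00994) = 0.21894
t = 2: p = 0.21894 + (+0.00414) = 0.22308
t = 3: p = 0.22308 + (+0.00172) = 0.22480
t = 4: p = 0.22480 + (+0.00072) = 0.22552
t = 5: p = 0.22552 + (+0.00030) = 0.22582

0.2258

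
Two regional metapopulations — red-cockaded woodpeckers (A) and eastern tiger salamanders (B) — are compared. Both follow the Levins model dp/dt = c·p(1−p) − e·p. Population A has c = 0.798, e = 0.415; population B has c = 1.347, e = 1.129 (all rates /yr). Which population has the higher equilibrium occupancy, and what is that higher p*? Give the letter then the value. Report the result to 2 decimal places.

A, 0.48

A: p*_A = 1 − 0.415/0.798 = 0.4799.
B: p*_B = 1 − 1.129/1.347 = 0.1618.
A is higher at 0.4799.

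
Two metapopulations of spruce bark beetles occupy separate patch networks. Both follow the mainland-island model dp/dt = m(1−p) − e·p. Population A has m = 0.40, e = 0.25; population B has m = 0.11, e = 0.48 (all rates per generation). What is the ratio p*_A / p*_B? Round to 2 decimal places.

3.30

A: p*_A = m/(m+e) = 0.40/0.6500 = 0.6154.
B: p*_B = 0.11/0.5900 = 0.1864.
p*_A / p*_B = 0.6154/0.1864 = 3.3007.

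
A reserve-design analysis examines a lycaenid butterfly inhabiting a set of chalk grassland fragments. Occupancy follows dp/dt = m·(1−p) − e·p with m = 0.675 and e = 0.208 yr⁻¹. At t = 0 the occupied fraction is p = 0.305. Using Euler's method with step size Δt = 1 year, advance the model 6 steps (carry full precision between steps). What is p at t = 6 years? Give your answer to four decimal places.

0.7644

Update rule: p ← p + [m·(1−p) − e·p]·Δt with Δt = 1.
t = 1: p = 0.30500 + (+0.40569) = 0.71069
t = 2: p = 0.71069 + (+0.04747) = 0.75815
t = 3: p = 0.75815 + (+0.00555) = 0.76370
t = 4: p = 0.76370 + (+0.00065) = 0.76435
t = 5: p = 0.76435 + (+0.00008) = 0.76443
t = 6: p = 0.76443 + (+0.00001) = 0.76444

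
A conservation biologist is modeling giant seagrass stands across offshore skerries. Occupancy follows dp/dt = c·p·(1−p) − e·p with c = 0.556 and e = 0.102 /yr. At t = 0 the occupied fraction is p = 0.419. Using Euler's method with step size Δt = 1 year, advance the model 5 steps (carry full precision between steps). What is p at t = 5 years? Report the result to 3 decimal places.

Update rule: p ← p + [c·p·(1−p) − e·p]·Δt with Δt = 1.
  1  |  dp/dt·Δt = +0.092614  |  p_1 = 0.511614
  2  |  dp/dt·Δt = +0.086740  |  p_2 = 0.598354
  3  |  dp/dt·Δt = +0.072589  |  p_3 = 0.670944
  4  |  dp/dt·Δt = +0.054316  |  p_4 = 0.725260
  5  |  dp/dt·Δt = +0.036811  |  p_5 = 0.762071

0.762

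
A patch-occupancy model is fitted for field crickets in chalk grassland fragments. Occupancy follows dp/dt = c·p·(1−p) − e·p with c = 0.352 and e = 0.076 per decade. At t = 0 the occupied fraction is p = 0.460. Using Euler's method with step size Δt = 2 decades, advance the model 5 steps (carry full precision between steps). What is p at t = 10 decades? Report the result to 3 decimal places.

0.767

Update rule: p ← p + [c·p·(1−p) − e·p]·Δt with Δt = 2.
step 1: Δp = +0.10495, p = 0.56495
step 2: Δp = +0.08716, p = 0.65211
step 3: Δp = +0.06059, p = 0.71270
step 4: Δp = +0.03582, p = 0.74852
step 5: Δp = +0.01874, p = 0.76726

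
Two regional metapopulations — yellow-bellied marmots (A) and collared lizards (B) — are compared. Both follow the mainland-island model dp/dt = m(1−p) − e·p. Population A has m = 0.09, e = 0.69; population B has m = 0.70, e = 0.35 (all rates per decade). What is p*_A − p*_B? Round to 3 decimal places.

A: p*_A = m/(m+e) = 0.09/0.7800 = 0.1154.
B: p*_B = 0.70/1.0500 = 0.6667.
p*_A − p*_B = 0.1154 − 0.6667 = -0.5513.

-0.551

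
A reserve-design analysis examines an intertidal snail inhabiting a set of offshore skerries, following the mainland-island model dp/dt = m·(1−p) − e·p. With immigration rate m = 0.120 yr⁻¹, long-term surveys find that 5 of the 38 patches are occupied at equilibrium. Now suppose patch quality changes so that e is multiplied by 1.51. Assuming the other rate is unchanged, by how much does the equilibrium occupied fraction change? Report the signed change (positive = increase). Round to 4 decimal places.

Observed p* = 5/38 = 0.13158.
Balance m(1−p*) = e·p* gives e = m(1−p*)/p* = 0.120×0.86842/0.13158 = 0.79199.
New p* = m/(m+e) = 0.12000/(0.12000+1.19590) = 0.09119.
Δp* = 0.09119 − 0.13158 = -0.04039.

-0.0404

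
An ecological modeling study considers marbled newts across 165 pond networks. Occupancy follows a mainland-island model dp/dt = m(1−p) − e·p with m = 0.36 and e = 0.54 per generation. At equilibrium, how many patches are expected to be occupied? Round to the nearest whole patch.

p* = m/(m+e) = 0.36/0.9000 = 0.4000.
Expected occupied patches = N × p* = 165 × 0.4000 = 66.00 ≈ 66.

66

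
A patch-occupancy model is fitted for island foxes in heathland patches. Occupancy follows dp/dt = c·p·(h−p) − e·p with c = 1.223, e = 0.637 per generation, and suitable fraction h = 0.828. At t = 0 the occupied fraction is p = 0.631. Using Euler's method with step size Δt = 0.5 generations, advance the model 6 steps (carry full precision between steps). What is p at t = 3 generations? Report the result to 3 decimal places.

Update rule: p ← p + [c·p·(h−p) − e·p]·Δt with Δt = 0.5.
  1  |  dp/dt·Δt = -0.124960  |  p_1 = 0.506040
  2  |  dp/dt·Δt = -0.061545  |  p_2 = 0.444495
  3  |  dp/dt·Δt = -0.037332  |  p_3 = 0.407163
  4  |  dp/dt·Δt = -0.024901  |  p_4 = 0.382262
  5  |  dp/dt·Δt = -0.017558  |  p_5 = 0.364704
  6  |  dp/dt·Δt = -0.012836  |  p_6 = 0.351868

0.352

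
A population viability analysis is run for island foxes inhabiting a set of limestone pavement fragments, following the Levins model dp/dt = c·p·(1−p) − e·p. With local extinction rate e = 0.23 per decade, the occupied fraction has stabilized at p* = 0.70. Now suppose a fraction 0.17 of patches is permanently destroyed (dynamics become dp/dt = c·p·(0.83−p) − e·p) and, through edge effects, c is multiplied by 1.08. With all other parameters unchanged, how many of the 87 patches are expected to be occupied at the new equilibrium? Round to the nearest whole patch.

Balance c(1−p*) = e gives c = e/(1 − 0.70000) = 0.23/0.30000 = 0.76667.
New p* = 0.83 − e/c = 0.83 − 0.23000/0.82800 = 0.55222.
Expected occupied = 87 × 0.55222 = 48.04 ≈ 48.

48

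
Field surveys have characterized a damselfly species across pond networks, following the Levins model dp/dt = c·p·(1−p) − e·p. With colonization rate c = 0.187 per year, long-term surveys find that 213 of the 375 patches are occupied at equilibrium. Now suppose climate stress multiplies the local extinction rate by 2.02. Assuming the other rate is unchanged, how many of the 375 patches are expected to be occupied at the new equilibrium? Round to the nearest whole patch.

48

Observed p* = 213/375 = 0.56800.
Balance c(1−p*) = e gives e = 0.187×(1 − 0.56800) = 0.08078.
New p* = 1 − e/c = 1 − 0.16318/0.18700 = 0.12738.
Expected occupied = 375 × 0.12738 = 47.77 ≈ 48.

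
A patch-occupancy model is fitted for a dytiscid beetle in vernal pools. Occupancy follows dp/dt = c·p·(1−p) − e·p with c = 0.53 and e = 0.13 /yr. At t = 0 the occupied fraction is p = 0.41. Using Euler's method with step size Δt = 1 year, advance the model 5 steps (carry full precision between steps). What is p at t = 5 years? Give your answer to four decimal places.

0.6925

Update rule: p ← p + [c·p·(1−p) − e·p]·Δt with Δt = 1.
  1  |  dp/dt·Δt = +0.074907  |  p_1 = 0.484907
  2  |  dp/dt·Δt = +0.069341  |  p_2 = 0.554248
  3  |  dp/dt·Δt = +0.058888  |  p_3 = 0.613136
  4  |  dp/dt·Δt = +0.046008  |  p_4 = 0.659145
  5  |  dp/dt·Δt = +0.033388  |  p_5 = 0.692533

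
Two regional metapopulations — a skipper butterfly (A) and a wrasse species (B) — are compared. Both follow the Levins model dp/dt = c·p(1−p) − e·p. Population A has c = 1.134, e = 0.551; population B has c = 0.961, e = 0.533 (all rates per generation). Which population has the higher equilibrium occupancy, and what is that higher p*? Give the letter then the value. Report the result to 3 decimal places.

A, 0.514

A: p*_A = 1 − 0.551/1.134 = 0.5141.
B: p*_B = 1 − 0.533/0.961 = 0.4454.
A is higher at 0.5141.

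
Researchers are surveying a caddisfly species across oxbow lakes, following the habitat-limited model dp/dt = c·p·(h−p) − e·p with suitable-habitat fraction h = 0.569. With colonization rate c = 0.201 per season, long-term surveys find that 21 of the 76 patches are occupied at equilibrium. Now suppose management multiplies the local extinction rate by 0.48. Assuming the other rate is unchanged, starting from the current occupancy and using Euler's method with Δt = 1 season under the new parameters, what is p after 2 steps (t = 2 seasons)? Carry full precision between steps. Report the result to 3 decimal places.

Observed p* = 21/76 = 0.27632.
Balance c(h−p*) = e gives e = 0.201×(0.569 − 0.27632) = 0.05883.
Starting from p₀ = 0.27632; update p ← p + (dp/dt)·Δt with the new parameters.
t = 1: p = 0.27632 + (+0.00845) = 0.28477
t = 2: p = 0.28477 + (+0.00823) = 0.29300

0.293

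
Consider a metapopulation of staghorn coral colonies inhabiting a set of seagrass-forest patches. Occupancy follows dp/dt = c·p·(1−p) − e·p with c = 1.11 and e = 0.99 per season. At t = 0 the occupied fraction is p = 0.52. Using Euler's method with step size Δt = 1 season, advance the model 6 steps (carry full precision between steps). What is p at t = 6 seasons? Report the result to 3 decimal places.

Update rule: p ← p + [c·p·(1−p) − e·p]·Δt with Δt = 1.
step 1: Δp = -0.23774, p = 0.28226
step 2: Δp = -0.05456, p = 0.22769
step 3: Δp = -0.03022, p = 0.19747
step 4: Δp = -0.01959, p = 0.17788
step 5: Δp = -0.01378, p = 0.16411
step 6: Δp = -0.01020, p = 0.15391

0.154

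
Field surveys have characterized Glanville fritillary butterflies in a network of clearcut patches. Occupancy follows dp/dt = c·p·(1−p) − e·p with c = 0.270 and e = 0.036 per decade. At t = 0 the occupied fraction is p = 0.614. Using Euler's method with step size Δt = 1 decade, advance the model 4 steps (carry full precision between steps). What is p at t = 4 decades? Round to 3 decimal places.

Update rule: p ← p + [c·p·(1−p) − e·p]·Δt with Δt = 1.
step 1: Δp = +0.04189, p = 0.65589
step 2: Δp = +0.03733, p = 0.69321
step 3: Δp = +0.03246, p = 0.72568
step 4: Δp = +0.02762, p = 0.75330

0.753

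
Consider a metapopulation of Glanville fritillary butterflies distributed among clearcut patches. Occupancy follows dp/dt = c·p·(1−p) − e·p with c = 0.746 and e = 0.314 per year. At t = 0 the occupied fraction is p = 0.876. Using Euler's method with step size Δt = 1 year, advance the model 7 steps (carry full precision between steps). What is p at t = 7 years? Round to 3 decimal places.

Update rule: p ← p + [c·p·(1−p) − e·p]·Δt with Δt = 1.
p: 0.87600 → 0.68197  (Δp = -0.19403)
p: 0.68197 → 0.62963  (Δp = -0.05234)
p: 0.62963 → 0.60589  (Δp = -0.02374)
p: 0.60589 → 0.59378  (Δp = -0.01211)
p: 0.59378 → 0.58727  (Δp = -0.00651)
p: 0.58727 → 0.58369  (Δp = -0.00358)
p: 0.58369 → 0.58168  (Δp = -0.00200)

0.582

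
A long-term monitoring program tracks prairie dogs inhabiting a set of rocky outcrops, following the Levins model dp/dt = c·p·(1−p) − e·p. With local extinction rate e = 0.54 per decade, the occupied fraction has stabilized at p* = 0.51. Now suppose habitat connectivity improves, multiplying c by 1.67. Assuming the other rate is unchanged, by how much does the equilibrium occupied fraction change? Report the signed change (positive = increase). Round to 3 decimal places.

Balance c(1−p*) = e gives c = e/(1 − 0.51000) = 0.54/0.49000 = 1.10204.
New p* = 1 − e/c = 1 − 0.54000/1.84041 = 0.70659.
Δp* = 0.70659 − 0.51000 = +0.19659.

0.197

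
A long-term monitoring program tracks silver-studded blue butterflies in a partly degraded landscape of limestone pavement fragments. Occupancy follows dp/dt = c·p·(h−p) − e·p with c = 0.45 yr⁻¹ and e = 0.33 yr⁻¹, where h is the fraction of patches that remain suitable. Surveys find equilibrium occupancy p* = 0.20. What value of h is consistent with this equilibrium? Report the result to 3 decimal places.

At equilibrium c(h−p*) = e, so h = p* + e/c.
h = 0.20 + 0.33/0.45 = 0.20 + 0.7333 = 0.9333.

0.933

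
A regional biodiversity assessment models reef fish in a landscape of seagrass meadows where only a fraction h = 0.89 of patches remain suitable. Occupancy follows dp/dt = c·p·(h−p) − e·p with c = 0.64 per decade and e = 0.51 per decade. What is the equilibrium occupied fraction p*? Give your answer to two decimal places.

0.09

Setting dp/dt = 0 and dividing by p* gives c·(h−p*) = e.
So p* = h − e/c = 0.89 − 0.51/0.64 = 0.89 − 0.7969 = 0.0931.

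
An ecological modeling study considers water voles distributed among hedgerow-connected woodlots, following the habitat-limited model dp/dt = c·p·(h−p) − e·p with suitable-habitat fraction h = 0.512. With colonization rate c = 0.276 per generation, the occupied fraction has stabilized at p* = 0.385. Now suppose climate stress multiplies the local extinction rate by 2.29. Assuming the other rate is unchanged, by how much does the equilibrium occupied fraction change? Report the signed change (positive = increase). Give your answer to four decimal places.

Balance c(h−p*) = e gives e = 0.276×(0.512 − 0.38500) = 0.03505.
New p* = 0.512 − e/c = 0.512 − 0.08026/0.27600 = 0.22120.
Δp* = 0.22120 − 0.38500 = -0.16380.

-0.1638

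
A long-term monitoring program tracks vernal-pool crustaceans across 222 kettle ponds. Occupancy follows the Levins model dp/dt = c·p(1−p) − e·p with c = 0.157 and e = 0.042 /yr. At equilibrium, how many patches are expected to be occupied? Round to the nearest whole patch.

p* = 1 − e/c = 1 − 0.042/0.157 = 0.7325.
Expected occupied patches = N × p* = 222 × 0.7325 = 162.61 ≈ 163.

163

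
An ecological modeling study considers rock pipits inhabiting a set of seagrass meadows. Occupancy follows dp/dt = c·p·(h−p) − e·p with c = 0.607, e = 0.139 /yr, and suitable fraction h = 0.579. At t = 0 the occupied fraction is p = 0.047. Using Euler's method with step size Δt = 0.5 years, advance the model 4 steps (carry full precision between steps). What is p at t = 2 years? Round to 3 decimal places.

Update rule: p ← p + [c·p·(h−p) − e·p]·Δt with Δt = 0.5.
  1  |  dp/dt·Δt = +0.004322  |  p_1 = 0.051322
  2  |  dp/dt·Δt = +0.004652  |  p_2 = 0.055975
  3  |  dp/dt·Δt = +0.004995  |  p_3 = 0.060970
  4  |  dp/dt·Δt = +0.005348  |  p_4 = 0.066318

0.066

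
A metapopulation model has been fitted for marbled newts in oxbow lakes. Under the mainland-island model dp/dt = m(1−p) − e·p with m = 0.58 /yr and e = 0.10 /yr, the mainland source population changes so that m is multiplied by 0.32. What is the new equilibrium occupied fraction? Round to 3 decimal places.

Before: p* = 0.58/(0.58+0.10) = 0.8529.
After: m = 0.1856, e = 0.1; p* = 0.1856/0.2856 = 0.6499.

0.650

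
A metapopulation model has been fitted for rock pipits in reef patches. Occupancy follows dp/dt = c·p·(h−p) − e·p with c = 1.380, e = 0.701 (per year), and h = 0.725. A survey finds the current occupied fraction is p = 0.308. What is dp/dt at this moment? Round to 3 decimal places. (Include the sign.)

-0.039

Colonization term: c·p·(h−p) = 1.380×0.308×0.4170 = 0.17724.
Extinction term: e·p = 0.21591.
dp/dt = 0.17724 − 0.21591 = -0.03867.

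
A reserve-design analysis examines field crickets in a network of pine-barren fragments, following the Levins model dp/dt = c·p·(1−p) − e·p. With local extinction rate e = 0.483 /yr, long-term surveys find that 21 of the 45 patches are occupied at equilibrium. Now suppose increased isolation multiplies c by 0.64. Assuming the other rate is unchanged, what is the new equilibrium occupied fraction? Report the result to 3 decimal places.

0.167

Observed p* = 21/45 = 0.46667.
Balance c(1−p*) = e gives c = e/(1 − 0.46667) = 0.483/0.53333 = 0.90563.
New p* = 1 − e/c = 1 − 0.48300/0.57960 = 0.16667.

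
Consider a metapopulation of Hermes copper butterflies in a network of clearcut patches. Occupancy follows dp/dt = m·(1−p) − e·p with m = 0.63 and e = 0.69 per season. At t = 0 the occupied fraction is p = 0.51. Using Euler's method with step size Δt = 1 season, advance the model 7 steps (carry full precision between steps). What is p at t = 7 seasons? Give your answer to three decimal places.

0.477

Update rule: p ← p + [m·(1−p) − e·p]·Δt with Δt = 1.
p: 0.51000 → 0.46680  (Δp = -0.04320)
p: 0.46680 → 0.48062  (Δp = +0.01382)
p: 0.48062 → 0.47620  (Δp = -0.00442)
p: 0.47620 → 0.47762  (Δp = +0.00142)
p: 0.47762 → 0.47716  (Δp = -0.00045)
p: 0.47716 → 0.47731  (Δp = +0.00014)
p: 0.47731 → 0.47726  (Δp = -0.00005)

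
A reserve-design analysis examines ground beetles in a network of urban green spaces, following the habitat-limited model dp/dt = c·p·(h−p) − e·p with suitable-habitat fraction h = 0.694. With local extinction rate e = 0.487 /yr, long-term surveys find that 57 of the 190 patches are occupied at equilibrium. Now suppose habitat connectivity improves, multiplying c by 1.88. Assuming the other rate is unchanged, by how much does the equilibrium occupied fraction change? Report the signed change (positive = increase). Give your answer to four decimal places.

0.1844

Observed p* = 57/190 = 0.30000.
Balance c(h−p*) = e gives c = e/(0.694 − 0.30000) = 0.487/0.39400 = 1.23604.
New p* = 0.694 − e/c = 0.694 − 0.48700/2.32376 = 0.48443.
Δp* = 0.48443 − 0.30000 = +0.18443.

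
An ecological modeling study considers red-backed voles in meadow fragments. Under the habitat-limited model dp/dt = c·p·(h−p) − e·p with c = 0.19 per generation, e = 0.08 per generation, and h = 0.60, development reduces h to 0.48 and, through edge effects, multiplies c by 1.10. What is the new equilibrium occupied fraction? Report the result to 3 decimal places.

Before: p* = h − e/c = 0.60 − 0.08/0.19 = 0.60 − 0.4211 = 0.1789.
After: c = 0.209, e = 0.08, h = 0.48; p* = 0.48 − 0.08/0.209 = 0.0972.

0.097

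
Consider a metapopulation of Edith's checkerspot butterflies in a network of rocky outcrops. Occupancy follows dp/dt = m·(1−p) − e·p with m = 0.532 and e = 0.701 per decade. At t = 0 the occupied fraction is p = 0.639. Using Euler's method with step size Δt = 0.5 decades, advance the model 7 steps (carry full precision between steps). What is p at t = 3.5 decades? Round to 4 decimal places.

0.4317

Update rule: p ← p + [m·(1−p) − e·p]·Δt with Δt = 0.5.
p: 0.63900 → 0.51106  (Δp = -0.12794)
p: 0.51106 → 0.46199  (Δp = -0.04907)
p: 0.46199 → 0.44317  (Δp = -0.01882)
p: 0.44317 → 0.43596  (Δp = -0.00722)
p: 0.43596 → 0.43319  (Δp = -0.00277)
p: 0.43319 → 0.43213  (Δp = -0.00106)
p: 0.43213 → 0.43172  (Δp = -0.00041)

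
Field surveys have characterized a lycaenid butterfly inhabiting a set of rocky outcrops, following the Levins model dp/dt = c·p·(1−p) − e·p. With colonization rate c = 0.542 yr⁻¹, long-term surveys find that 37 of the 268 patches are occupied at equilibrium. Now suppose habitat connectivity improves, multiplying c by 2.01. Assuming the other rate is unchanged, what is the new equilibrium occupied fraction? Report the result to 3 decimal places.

0.571

Observed p* = 37/268 = 0.13806.
Balance c(1−p*) = e gives e = 0.542×(1 − 0.13806) = 0.46717.
New p* = 1 − e/c = 1 − 0.46717/1.08942 = 0.57118.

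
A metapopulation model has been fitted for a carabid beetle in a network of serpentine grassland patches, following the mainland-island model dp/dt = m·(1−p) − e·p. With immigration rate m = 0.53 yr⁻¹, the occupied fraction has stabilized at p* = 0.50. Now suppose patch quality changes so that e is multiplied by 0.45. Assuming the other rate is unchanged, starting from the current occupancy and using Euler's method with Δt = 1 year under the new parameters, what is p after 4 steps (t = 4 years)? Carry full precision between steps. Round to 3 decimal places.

Balance m(1−p*) = e·p* gives e = m(1−p*)/p* = 0.53×0.50000/0.50000 = 0.53000.
Starting from p₀ = 0.50000; update p ← p + (dp/dt)·Δt with the new parameters.
t = 1: p = 0.50000 + (+0.14575) = 0.64575
t = 2: p = 0.64575 + (+0.03374) = 0.67949
t = 3: p = 0.67949 + (+0.00781) = 0.68730
t = 4: p = 0.68730 + (+0.00181) = 0.68911

0.689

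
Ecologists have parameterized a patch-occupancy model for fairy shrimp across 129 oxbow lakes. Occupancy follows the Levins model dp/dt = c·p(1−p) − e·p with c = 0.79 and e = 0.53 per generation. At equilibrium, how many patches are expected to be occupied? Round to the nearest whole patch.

42

p* = 1 − e/c = 1 − 0.53/0.79 = 0.3291.
Expected occupied patches = N × p* = 129 × 0.3291 = 42.46 ≈ 42.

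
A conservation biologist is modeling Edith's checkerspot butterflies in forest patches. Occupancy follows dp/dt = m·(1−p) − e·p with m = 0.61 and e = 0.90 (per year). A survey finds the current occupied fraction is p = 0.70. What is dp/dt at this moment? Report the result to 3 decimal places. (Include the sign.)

Colonization term: m·(1−p) = 0.61×0.3000 = 0.18300.
Extinction term: e·p = 0.63000.
dp/dt = 0.18300 − 0.63000 = -0.44700.

-0.447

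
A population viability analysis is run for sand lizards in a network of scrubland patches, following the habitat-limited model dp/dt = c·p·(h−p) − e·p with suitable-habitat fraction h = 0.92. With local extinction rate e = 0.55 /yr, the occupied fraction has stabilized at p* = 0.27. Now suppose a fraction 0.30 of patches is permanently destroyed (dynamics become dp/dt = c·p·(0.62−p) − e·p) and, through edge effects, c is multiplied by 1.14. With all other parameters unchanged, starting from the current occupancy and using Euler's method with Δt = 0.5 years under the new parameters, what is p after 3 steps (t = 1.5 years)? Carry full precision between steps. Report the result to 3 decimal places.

0.201

Balance c(h−p*) = e gives c = e/(0.92 − 0.27000) = 0.55/0.65000 = 0.84615.
Starting from p₀ = 0.27000; update p ← p + (dp/dt)·Δt with the new parameters.
p: 0.27000 → 0.24133  (Δp = -0.02867)
p: 0.24133 → 0.21904  (Δp = -0.02229)
p: 0.21904 → 0.20116  (Δp = -0.01788)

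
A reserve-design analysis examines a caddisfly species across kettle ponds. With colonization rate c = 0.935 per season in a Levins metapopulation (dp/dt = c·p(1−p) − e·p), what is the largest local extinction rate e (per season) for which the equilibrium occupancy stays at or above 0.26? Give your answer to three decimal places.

1 − e/c ≥ 0.26 ⇒ e ≤ c(1 − 0.26) = 0.935 × 0.7400.
e_max = 0.6919.

0.692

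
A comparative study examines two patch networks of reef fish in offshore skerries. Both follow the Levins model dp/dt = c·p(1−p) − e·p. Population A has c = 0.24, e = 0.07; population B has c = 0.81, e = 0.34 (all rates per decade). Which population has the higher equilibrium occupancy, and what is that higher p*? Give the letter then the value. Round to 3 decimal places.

A, 0.708

A: p*_A = 1 − 0.07/0.24 = 0.7083.
B: p*_B = 1 − 0.34/0.81 = 0.5802.
A is higher at 0.7083.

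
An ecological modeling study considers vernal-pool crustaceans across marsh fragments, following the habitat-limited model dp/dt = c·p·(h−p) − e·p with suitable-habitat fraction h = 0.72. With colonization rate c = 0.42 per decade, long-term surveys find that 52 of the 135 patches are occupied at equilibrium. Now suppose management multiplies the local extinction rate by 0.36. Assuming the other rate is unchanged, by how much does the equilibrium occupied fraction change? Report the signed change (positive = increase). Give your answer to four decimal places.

Observed p* = 52/135 = 0.38519.
Balance c(h−p*) = e gives e = 0.42×(0.72 − 0.38519) = 0.14062.
New p* = 0.72 − e/c = 0.72 − 0.05062/0.42000 = 0.59948.
Δp* = 0.59948 − 0.38519 = +0.21429.

0.2143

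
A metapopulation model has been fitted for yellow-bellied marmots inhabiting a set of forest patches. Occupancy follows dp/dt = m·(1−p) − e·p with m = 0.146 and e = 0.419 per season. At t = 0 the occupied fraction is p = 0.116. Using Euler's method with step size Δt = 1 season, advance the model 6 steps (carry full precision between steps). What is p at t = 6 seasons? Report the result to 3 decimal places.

0.257

Update rule: p ← p + [m·(1−p) − e·p]·Δt with Δt = 1.
t = 1: p = 0.11600 + (+0.08046) = 0.19646
t = 2: p = 0.19646 + (+0.03500) = 0.23146
t = 3: p = 0.23146 + (+0.01523) = 0.24669
t = 4: p = 0.24669 + (+0.00662) = 0.25331
t = 5: p = 0.25331 + (+0.00288) = 0.25619
t = 6: p = 0.25619 + (+0.00125) = 0.25744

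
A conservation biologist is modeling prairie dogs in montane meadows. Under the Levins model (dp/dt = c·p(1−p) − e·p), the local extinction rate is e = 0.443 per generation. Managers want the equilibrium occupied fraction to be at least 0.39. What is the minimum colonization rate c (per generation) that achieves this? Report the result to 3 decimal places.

p* = 1 − e/c ≥ 0.39 requires e/c ≤ 0.6100, i.e. c ≥ e/0.6100.
c_min = 0.443/0.6100 = 0.7262.

0.726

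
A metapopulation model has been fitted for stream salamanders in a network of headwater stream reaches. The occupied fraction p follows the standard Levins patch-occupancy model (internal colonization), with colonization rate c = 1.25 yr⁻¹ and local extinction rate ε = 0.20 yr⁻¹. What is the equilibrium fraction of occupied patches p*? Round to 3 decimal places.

0.840

Setting dp/dt = 0 and dividing through by p* gives c·(1−p*) = ε.
So p* = 1 − ε/c = 1 − 0.20/1.25 = 1 − 0.1600 = 0.8400.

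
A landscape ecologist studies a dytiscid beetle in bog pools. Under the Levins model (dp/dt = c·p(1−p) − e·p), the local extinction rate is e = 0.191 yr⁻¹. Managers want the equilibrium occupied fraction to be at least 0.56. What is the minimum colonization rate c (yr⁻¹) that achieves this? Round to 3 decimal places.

p* = 1 − e/c ≥ 0.56 requires e/c ≤ 0.4400, i.e. c ≥ e/0.4400.
c_min = 0.191/0.4400 = 0.4341.

0.434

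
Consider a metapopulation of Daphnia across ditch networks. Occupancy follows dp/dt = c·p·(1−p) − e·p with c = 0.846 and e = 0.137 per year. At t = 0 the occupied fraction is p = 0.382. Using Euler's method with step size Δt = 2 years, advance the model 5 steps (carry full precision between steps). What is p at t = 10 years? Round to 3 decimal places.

Update rule: p ← p + [c·p·(1−p) − e·p]·Δt with Δt = 2.
p: 0.38200 → 0.67677  (Δp = +0.29477)
p: 0.67677 → 0.86146  (Δp = +0.18469)
p: 0.86146 → 0.82735  (Δp = -0.03411)
p: 0.82735 → 0.84234  (Δp = +0.01499)
p: 0.84234 → 0.83624  (Δp = -0.00610)

0.836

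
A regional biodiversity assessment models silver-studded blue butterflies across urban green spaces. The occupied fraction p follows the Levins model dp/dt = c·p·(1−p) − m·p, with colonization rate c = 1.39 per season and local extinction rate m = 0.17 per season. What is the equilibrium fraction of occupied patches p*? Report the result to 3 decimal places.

Setting dp/dt = 0 and dividing through by p* gives c·(1−p*) = m.
So p* = 1 − m/c = 1 − 0.17/1.39 = 1 − 0.1223 = 0.8777.

0.878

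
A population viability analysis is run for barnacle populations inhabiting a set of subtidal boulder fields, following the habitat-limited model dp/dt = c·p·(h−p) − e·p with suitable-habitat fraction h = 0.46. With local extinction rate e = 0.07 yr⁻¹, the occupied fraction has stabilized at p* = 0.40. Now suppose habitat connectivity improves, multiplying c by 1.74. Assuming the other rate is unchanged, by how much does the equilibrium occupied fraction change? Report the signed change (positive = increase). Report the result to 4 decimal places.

Balance c(h−p*) = e gives c = e/(0.46 − 0.40000) = 0.07/0.06000 = 1.16667.
New p* = 0.46 − e/c = 0.46 − 0.07000/2.03001 = 0.42552.
Δp* = 0.42552 − 0.40000 = +0.02552.

0.0255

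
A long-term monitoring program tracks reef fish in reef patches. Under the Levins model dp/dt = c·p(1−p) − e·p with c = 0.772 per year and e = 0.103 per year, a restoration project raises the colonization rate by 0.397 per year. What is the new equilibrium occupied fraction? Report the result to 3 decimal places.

0.912

Before: p* = 1 − 0.103/0.772 = 0.8666.
After the change, c = 1.169, e = 0.103, so p* = 1 − 0.103/1.169 = 0.9119.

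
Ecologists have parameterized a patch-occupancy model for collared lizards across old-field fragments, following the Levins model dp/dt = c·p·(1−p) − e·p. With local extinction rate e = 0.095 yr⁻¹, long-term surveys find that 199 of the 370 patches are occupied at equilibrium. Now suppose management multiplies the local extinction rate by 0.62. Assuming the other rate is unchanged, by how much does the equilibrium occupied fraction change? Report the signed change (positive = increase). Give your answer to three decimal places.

Observed p* = 199/370 = 0.53784.
Balance c(1−p*) = e gives c = e/(1 − 0.53784) = 0.095/0.46216 = 0.20556.
New p* = 1 − e/c = 1 − 0.05890/0.20556 = 0.71347.
Δp* = 0.71347 − 0.53784 = +0.17563.

0.176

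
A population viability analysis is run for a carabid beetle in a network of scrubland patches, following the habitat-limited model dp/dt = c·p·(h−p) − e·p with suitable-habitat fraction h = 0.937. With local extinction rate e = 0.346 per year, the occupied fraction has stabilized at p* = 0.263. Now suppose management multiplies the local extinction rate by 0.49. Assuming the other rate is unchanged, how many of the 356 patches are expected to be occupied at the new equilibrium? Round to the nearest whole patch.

Balance c(h−p*) = e gives c = e/(0.937 − 0.26300) = 0.346/0.67400 = 0.51335.
New p* = 0.937 − e/c = 0.937 − 0.16954/0.51335 = 0.60674.
Expected occupied = 356 × 0.60674 = 216.00 ≈ 216.

216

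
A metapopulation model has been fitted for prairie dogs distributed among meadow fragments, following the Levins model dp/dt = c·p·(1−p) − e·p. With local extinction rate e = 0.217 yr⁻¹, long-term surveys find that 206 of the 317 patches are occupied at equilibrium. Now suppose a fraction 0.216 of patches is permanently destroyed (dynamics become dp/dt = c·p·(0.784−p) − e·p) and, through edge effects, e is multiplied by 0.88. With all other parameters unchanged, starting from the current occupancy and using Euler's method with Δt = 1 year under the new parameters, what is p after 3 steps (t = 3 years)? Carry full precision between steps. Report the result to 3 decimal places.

Observed p* = 206/317 = 0.64984.
Balance c(1−p*) = e gives c = e/(1 − 0.64984) = 0.217/0.35016 = 0.61972.
Starting from p₀ = 0.64984; update p ← p + (dp/dt)·Δt with the new parameters.
p: 0.64984 → 0.57978  (Δp = -0.07007)
p: 0.57978 → 0.54244  (Δp = -0.03734)
p: 0.54244 → 0.52006  (Δp = -0.02238)

0.520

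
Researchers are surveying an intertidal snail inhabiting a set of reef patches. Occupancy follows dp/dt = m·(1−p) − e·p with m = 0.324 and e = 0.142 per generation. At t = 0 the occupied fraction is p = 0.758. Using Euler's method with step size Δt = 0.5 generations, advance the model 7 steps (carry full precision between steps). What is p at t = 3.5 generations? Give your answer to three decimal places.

Update rule: p ← p + [m·(1−p) − e·p]·Δt with Δt = 0.5.
p: 0.75800 → 0.74339  (Δp = -0.01461)
p: 0.74339 → 0.73218  (Δp = -0.01121)
p: 0.73218 → 0.72358  (Δp = -0.00860)
p: 0.72358 → 0.71699  (Δp = -0.00659)
p: 0.71699 → 0.71193  (Δp = -0.00506)
p: 0.71193 → 0.70805  (Δp = -0.00388)
p: 0.70805 → 0.70507  (Δp = -0.00298)

0.705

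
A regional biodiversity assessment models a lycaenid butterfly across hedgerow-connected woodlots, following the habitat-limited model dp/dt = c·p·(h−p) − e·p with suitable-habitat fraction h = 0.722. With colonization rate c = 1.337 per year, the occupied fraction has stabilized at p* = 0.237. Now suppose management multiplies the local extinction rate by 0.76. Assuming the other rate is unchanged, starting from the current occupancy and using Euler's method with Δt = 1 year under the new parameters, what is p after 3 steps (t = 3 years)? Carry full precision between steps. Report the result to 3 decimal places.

Balance c(h−p*) = e gives e = 1.337×(0.722 − 0.23700) = 0.64844.
Starting from p₀ = 0.23700; update p ← p + (dp/dt)·Δt with the new parameters.
p: 0.23700 → 0.27388  (Δp = +0.03688)
p: 0.27388 → 0.30300  (Δp = +0.02912)
p: 0.30300 → 0.32342  (Δp = +0.02042)

0.323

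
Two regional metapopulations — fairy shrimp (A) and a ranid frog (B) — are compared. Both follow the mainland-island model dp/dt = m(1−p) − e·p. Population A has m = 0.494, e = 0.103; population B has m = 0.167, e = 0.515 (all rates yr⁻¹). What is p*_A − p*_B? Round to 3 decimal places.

A: p*_A = m/(m+e) = 0.494/0.5970 = 0.8275.
B: p*_B = 0.167/0.6820 = 0.2449.
p*_A − p*_B = 0.8275 − 0.2449 = 0.5826.

0.583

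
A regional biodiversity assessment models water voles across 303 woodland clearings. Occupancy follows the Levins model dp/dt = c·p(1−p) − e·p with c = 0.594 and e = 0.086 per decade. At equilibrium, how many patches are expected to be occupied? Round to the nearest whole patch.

p* = 1 − e/c = 1 − 0.086/0.594 = 0.8552.
Expected occupied patches = N × p* = 303 × 0.8552 = 259.13 ≈ 259.

259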